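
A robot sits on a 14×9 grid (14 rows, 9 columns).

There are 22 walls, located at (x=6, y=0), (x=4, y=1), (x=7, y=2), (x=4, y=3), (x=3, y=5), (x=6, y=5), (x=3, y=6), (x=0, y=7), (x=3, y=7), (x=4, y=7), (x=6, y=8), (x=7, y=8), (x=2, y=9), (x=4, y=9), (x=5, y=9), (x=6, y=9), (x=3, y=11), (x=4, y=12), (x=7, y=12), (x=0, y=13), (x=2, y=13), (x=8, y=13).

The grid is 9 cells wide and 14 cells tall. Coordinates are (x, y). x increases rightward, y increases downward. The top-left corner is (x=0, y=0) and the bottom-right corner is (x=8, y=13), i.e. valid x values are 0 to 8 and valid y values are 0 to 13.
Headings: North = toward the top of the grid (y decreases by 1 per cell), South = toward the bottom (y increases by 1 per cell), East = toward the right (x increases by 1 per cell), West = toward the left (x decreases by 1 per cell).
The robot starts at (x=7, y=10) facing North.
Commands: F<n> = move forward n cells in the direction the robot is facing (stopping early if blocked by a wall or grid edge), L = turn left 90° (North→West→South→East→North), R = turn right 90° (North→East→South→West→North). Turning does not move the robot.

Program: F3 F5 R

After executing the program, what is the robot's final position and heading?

Start: (x=7, y=10), facing North
  F3: move forward 1/3 (blocked), now at (x=7, y=9)
  F5: move forward 0/5 (blocked), now at (x=7, y=9)
  R: turn right, now facing East
Final: (x=7, y=9), facing East

Answer: Final position: (x=7, y=9), facing East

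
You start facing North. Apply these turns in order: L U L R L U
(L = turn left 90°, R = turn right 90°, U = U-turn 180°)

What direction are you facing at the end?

Answer: Final heading: South

Derivation:
Start: North
  L (left (90° counter-clockwise)) -> West
  U (U-turn (180°)) -> East
  L (left (90° counter-clockwise)) -> North
  R (right (90° clockwise)) -> East
  L (left (90° counter-clockwise)) -> North
  U (U-turn (180°)) -> South
Final: South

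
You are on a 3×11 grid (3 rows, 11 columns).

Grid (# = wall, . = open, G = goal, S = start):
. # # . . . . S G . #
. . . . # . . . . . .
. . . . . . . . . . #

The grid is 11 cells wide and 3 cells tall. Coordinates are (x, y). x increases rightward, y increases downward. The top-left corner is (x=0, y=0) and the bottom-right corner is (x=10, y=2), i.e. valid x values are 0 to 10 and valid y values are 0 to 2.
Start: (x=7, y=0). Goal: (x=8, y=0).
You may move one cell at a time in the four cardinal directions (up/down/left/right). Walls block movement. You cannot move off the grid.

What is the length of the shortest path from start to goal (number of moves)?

BFS from (x=7, y=0) until reaching (x=8, y=0):
  Distance 0: (x=7, y=0)
  Distance 1: (x=6, y=0), (x=8, y=0), (x=7, y=1)  <- goal reached here
One shortest path (1 moves): (x=7, y=0) -> (x=8, y=0)

Answer: Shortest path length: 1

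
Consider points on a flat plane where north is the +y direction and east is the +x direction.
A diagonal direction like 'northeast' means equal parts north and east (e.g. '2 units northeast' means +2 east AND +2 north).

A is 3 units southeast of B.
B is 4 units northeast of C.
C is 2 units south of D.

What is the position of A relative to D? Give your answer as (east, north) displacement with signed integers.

Place D at the origin (east=0, north=0).
  C is 2 units south of D: delta (east=+0, north=-2); C at (east=0, north=-2).
  B is 4 units northeast of C: delta (east=+4, north=+4); B at (east=4, north=2).
  A is 3 units southeast of B: delta (east=+3, north=-3); A at (east=7, north=-1).
Therefore A relative to D: (east=7, north=-1).

Answer: A is at (east=7, north=-1) relative to D.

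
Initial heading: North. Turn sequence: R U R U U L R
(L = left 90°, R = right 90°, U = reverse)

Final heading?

Start: North
  R (right (90° clockwise)) -> East
  U (U-turn (180°)) -> West
  R (right (90° clockwise)) -> North
  U (U-turn (180°)) -> South
  U (U-turn (180°)) -> North
  L (left (90° counter-clockwise)) -> West
  R (right (90° clockwise)) -> North
Final: North

Answer: Final heading: North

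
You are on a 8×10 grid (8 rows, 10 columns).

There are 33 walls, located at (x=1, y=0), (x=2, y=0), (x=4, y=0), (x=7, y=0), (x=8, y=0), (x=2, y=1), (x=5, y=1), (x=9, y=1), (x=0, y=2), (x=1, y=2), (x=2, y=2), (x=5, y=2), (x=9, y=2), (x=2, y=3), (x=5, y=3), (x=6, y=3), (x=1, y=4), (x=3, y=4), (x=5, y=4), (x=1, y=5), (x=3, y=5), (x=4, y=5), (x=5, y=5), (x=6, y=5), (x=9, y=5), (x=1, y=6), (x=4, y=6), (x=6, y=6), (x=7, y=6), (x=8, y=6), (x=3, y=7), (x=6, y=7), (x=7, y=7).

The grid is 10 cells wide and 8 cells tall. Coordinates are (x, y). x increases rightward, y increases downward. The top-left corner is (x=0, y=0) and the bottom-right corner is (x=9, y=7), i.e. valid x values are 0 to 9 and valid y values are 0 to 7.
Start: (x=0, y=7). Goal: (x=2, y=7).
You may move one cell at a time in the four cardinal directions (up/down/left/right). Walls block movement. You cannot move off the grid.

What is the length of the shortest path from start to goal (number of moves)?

BFS from (x=0, y=7) until reaching (x=2, y=7):
  Distance 0: (x=0, y=7)
  Distance 1: (x=0, y=6), (x=1, y=7)
  Distance 2: (x=0, y=5), (x=2, y=7)  <- goal reached here
One shortest path (2 moves): (x=0, y=7) -> (x=1, y=7) -> (x=2, y=7)

Answer: Shortest path length: 2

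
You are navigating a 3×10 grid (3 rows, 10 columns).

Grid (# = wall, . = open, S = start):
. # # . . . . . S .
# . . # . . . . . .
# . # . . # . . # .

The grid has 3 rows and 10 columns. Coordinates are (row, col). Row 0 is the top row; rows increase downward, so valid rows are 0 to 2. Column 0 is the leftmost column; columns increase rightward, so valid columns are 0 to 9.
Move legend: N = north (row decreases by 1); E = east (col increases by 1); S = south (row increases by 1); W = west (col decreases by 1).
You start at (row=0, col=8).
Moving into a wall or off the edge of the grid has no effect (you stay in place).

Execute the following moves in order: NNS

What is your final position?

Start: (row=0, col=8)
  N (north): blocked, stay at (row=0, col=8)
  N (north): blocked, stay at (row=0, col=8)
  S (south): (row=0, col=8) -> (row=1, col=8)
Final: (row=1, col=8)

Answer: Final position: (row=1, col=8)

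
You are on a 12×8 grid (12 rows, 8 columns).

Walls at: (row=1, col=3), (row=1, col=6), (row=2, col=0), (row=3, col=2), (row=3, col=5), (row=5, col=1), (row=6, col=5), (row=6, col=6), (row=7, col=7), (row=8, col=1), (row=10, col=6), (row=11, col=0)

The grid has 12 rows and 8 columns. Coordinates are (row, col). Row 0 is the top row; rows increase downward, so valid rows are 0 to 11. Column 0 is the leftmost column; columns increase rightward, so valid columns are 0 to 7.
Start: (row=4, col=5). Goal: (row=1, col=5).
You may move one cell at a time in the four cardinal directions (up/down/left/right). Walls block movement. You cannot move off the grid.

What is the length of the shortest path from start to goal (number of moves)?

BFS from (row=4, col=5) until reaching (row=1, col=5):
  Distance 0: (row=4, col=5)
  Distance 1: (row=4, col=4), (row=4, col=6), (row=5, col=5)
  Distance 2: (row=3, col=4), (row=3, col=6), (row=4, col=3), (row=4, col=7), (row=5, col=4), (row=5, col=6)
  Distance 3: (row=2, col=4), (row=2, col=6), (row=3, col=3), (row=3, col=7), (row=4, col=2), (row=5, col=3), (row=5, col=7), (row=6, col=4)
  Distance 4: (row=1, col=4), (row=2, col=3), (row=2, col=5), (row=2, col=7), (row=4, col=1), (row=5, col=2), (row=6, col=3), (row=6, col=7), (row=7, col=4)
  Distance 5: (row=0, col=4), (row=1, col=5), (row=1, col=7), (row=2, col=2), (row=3, col=1), (row=4, col=0), (row=6, col=2), (row=7, col=3), (row=7, col=5), (row=8, col=4)  <- goal reached here
One shortest path (5 moves): (row=4, col=5) -> (row=4, col=6) -> (row=3, col=6) -> (row=2, col=6) -> (row=2, col=5) -> (row=1, col=5)

Answer: Shortest path length: 5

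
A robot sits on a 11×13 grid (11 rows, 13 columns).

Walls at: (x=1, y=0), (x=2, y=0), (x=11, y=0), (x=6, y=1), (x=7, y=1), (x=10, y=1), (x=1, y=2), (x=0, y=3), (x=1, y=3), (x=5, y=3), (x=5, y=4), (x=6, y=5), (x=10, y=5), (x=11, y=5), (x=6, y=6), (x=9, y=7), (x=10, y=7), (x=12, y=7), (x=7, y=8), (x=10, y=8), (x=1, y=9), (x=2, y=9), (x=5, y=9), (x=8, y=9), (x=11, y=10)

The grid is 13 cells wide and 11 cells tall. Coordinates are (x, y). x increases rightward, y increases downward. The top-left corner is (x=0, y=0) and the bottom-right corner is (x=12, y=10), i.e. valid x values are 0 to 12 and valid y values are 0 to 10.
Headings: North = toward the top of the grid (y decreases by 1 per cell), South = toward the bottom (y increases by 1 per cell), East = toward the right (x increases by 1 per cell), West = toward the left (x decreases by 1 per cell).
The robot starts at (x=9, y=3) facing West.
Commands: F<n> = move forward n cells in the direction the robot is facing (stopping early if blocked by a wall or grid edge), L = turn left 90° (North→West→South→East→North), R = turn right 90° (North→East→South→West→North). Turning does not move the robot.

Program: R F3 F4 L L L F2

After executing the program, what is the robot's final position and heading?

Answer: Final position: (x=10, y=0), facing East

Derivation:
Start: (x=9, y=3), facing West
  R: turn right, now facing North
  F3: move forward 3, now at (x=9, y=0)
  F4: move forward 0/4 (blocked), now at (x=9, y=0)
  L: turn left, now facing West
  L: turn left, now facing South
  L: turn left, now facing East
  F2: move forward 1/2 (blocked), now at (x=10, y=0)
Final: (x=10, y=0), facing East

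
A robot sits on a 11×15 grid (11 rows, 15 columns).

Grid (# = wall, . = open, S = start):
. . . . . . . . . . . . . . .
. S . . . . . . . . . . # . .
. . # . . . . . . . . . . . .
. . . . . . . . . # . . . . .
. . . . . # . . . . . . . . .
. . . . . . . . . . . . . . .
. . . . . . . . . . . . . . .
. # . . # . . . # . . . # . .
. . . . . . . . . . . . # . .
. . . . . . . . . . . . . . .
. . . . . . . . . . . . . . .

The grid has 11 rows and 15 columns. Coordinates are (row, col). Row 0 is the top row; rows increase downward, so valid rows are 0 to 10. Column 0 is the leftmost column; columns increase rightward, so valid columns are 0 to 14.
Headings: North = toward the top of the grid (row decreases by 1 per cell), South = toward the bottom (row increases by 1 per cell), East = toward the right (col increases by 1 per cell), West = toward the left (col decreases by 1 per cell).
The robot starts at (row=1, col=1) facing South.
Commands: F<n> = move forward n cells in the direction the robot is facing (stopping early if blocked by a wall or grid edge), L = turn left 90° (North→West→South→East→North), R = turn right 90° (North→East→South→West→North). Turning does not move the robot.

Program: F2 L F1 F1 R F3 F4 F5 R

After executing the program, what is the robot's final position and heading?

Answer: Final position: (row=10, col=3), facing West

Derivation:
Start: (row=1, col=1), facing South
  F2: move forward 2, now at (row=3, col=1)
  L: turn left, now facing East
  F1: move forward 1, now at (row=3, col=2)
  F1: move forward 1, now at (row=3, col=3)
  R: turn right, now facing South
  F3: move forward 3, now at (row=6, col=3)
  F4: move forward 4, now at (row=10, col=3)
  F5: move forward 0/5 (blocked), now at (row=10, col=3)
  R: turn right, now facing West
Final: (row=10, col=3), facing West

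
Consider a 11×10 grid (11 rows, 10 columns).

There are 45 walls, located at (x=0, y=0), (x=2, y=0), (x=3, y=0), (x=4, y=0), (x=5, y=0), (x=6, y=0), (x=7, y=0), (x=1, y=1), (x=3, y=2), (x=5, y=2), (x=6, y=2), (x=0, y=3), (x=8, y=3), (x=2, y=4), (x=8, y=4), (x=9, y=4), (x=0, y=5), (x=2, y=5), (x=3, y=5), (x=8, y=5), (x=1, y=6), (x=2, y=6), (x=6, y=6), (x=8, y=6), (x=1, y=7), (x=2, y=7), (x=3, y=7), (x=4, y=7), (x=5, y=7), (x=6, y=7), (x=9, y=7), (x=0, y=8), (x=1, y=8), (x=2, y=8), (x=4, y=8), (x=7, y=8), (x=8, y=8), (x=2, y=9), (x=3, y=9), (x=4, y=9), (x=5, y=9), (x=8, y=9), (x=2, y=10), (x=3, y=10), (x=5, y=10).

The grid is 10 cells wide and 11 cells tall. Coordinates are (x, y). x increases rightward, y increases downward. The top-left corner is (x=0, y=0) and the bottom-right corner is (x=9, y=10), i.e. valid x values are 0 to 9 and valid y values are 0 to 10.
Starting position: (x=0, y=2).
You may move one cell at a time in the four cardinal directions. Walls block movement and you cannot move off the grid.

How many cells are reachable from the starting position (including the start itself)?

BFS flood-fill from (x=0, y=2):
  Distance 0: (x=0, y=2)
  Distance 1: (x=0, y=1), (x=1, y=2)
  Distance 2: (x=2, y=2), (x=1, y=3)
  Distance 3: (x=2, y=1), (x=2, y=3), (x=1, y=4)
  Distance 4: (x=3, y=1), (x=3, y=3), (x=0, y=4), (x=1, y=5)
  Distance 5: (x=4, y=1), (x=4, y=3), (x=3, y=4)
  Distance 6: (x=5, y=1), (x=4, y=2), (x=5, y=3), (x=4, y=4)
  Distance 7: (x=6, y=1), (x=6, y=3), (x=5, y=4), (x=4, y=5)
  Distance 8: (x=7, y=1), (x=7, y=3), (x=6, y=4), (x=5, y=5), (x=4, y=6)
  Distance 9: (x=8, y=1), (x=7, y=2), (x=7, y=4), (x=6, y=5), (x=3, y=6), (x=5, y=6)
  Distance 10: (x=8, y=0), (x=9, y=1), (x=8, y=2), (x=7, y=5)
  Distance 11: (x=9, y=0), (x=9, y=2), (x=7, y=6)
  Distance 12: (x=9, y=3), (x=7, y=7)
  Distance 13: (x=8, y=7)
Total reachable: 44 (grid has 65 open cells total)

Answer: Reachable cells: 44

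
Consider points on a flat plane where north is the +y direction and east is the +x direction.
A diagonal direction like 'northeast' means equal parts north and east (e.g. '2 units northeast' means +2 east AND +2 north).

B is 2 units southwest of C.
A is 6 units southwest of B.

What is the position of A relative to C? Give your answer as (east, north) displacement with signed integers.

Place C at the origin (east=0, north=0).
  B is 2 units southwest of C: delta (east=-2, north=-2); B at (east=-2, north=-2).
  A is 6 units southwest of B: delta (east=-6, north=-6); A at (east=-8, north=-8).
Therefore A relative to C: (east=-8, north=-8).

Answer: A is at (east=-8, north=-8) relative to C.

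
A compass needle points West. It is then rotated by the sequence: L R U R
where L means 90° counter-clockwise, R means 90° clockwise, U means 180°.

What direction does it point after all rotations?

Start: West
  L (left (90° counter-clockwise)) -> South
  R (right (90° clockwise)) -> West
  U (U-turn (180°)) -> East
  R (right (90° clockwise)) -> South
Final: South

Answer: Final heading: South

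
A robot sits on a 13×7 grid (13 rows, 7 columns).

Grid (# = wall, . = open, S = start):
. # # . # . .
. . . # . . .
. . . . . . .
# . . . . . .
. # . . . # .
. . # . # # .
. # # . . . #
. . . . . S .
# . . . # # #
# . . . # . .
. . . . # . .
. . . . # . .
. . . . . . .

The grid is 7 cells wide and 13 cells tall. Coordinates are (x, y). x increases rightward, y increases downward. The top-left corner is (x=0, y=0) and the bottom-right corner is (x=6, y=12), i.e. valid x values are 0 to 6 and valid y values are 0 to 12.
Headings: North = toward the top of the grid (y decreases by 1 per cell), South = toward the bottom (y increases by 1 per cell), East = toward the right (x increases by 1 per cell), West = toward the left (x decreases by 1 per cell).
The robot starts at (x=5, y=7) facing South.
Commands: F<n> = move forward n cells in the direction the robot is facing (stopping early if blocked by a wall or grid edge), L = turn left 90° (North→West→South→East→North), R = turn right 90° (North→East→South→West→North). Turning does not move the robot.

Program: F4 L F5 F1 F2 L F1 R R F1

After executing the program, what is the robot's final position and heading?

Answer: Final position: (x=6, y=7), facing South

Derivation:
Start: (x=5, y=7), facing South
  F4: move forward 0/4 (blocked), now at (x=5, y=7)
  L: turn left, now facing East
  F5: move forward 1/5 (blocked), now at (x=6, y=7)
  F1: move forward 0/1 (blocked), now at (x=6, y=7)
  F2: move forward 0/2 (blocked), now at (x=6, y=7)
  L: turn left, now facing North
  F1: move forward 0/1 (blocked), now at (x=6, y=7)
  R: turn right, now facing East
  R: turn right, now facing South
  F1: move forward 0/1 (blocked), now at (x=6, y=7)
Final: (x=6, y=7), facing South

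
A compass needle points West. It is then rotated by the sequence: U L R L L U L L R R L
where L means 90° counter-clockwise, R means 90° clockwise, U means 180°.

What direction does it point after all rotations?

Answer: Final heading: North

Derivation:
Start: West
  U (U-turn (180°)) -> East
  L (left (90° counter-clockwise)) -> North
  R (right (90° clockwise)) -> East
  L (left (90° counter-clockwise)) -> North
  L (left (90° counter-clockwise)) -> West
  U (U-turn (180°)) -> East
  L (left (90° counter-clockwise)) -> North
  L (left (90° counter-clockwise)) -> West
  R (right (90° clockwise)) -> North
  R (right (90° clockwise)) -> East
  L (left (90° counter-clockwise)) -> North
Final: North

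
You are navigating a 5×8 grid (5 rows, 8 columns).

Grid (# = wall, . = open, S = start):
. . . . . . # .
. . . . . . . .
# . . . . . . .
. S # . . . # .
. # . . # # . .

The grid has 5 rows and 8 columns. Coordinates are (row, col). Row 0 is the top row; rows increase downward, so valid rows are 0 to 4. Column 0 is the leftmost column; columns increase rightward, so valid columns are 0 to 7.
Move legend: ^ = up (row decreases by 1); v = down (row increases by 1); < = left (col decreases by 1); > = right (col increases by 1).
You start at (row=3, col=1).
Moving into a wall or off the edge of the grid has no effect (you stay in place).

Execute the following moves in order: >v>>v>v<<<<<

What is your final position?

Start: (row=3, col=1)
  > (right): blocked, stay at (row=3, col=1)
  v (down): blocked, stay at (row=3, col=1)
  > (right): blocked, stay at (row=3, col=1)
  > (right): blocked, stay at (row=3, col=1)
  v (down): blocked, stay at (row=3, col=1)
  > (right): blocked, stay at (row=3, col=1)
  v (down): blocked, stay at (row=3, col=1)
  < (left): (row=3, col=1) -> (row=3, col=0)
  [×4]< (left): blocked, stay at (row=3, col=0)
Final: (row=3, col=0)

Answer: Final position: (row=3, col=0)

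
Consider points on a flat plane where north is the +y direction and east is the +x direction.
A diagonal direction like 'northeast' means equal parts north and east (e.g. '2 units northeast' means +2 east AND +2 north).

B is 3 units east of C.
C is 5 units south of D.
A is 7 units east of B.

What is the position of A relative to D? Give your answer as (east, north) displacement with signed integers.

Answer: A is at (east=10, north=-5) relative to D.

Derivation:
Place D at the origin (east=0, north=0).
  C is 5 units south of D: delta (east=+0, north=-5); C at (east=0, north=-5).
  B is 3 units east of C: delta (east=+3, north=+0); B at (east=3, north=-5).
  A is 7 units east of B: delta (east=+7, north=+0); A at (east=10, north=-5).
Therefore A relative to D: (east=10, north=-5).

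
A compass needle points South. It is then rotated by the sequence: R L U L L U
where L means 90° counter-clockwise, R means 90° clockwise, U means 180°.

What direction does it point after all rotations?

Answer: Final heading: North

Derivation:
Start: South
  R (right (90° clockwise)) -> West
  L (left (90° counter-clockwise)) -> South
  U (U-turn (180°)) -> North
  L (left (90° counter-clockwise)) -> West
  L (left (90° counter-clockwise)) -> South
  U (U-turn (180°)) -> North
Final: North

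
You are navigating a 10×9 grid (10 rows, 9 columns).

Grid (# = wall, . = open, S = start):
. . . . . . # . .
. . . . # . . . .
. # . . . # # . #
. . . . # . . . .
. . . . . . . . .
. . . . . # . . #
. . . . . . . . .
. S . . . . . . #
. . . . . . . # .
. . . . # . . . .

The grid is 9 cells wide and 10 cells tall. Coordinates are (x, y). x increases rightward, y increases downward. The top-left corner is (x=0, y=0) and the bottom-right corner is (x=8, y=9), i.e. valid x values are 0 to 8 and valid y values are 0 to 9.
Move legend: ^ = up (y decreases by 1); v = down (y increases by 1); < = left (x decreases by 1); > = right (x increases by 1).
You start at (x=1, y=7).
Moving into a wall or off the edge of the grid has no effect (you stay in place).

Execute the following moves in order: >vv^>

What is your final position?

Start: (x=1, y=7)
  > (right): (x=1, y=7) -> (x=2, y=7)
  v (down): (x=2, y=7) -> (x=2, y=8)
  v (down): (x=2, y=8) -> (x=2, y=9)
  ^ (up): (x=2, y=9) -> (x=2, y=8)
  > (right): (x=2, y=8) -> (x=3, y=8)
Final: (x=3, y=8)

Answer: Final position: (x=3, y=8)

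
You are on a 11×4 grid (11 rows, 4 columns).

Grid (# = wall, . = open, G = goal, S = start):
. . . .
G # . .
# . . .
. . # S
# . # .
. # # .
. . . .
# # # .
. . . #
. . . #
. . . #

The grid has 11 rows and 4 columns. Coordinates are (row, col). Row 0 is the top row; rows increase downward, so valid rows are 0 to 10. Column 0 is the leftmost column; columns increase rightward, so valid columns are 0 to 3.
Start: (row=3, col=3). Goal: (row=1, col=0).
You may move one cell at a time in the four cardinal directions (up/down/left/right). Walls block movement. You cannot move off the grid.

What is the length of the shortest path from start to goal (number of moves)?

Answer: Shortest path length: 7

Derivation:
BFS from (row=3, col=3) until reaching (row=1, col=0):
  Distance 0: (row=3, col=3)
  Distance 1: (row=2, col=3), (row=4, col=3)
  Distance 2: (row=1, col=3), (row=2, col=2), (row=5, col=3)
  Distance 3: (row=0, col=3), (row=1, col=2), (row=2, col=1), (row=6, col=3)
  Distance 4: (row=0, col=2), (row=3, col=1), (row=6, col=2), (row=7, col=3)
  Distance 5: (row=0, col=1), (row=3, col=0), (row=4, col=1), (row=6, col=1)
  Distance 6: (row=0, col=0), (row=6, col=0)
  Distance 7: (row=1, col=0), (row=5, col=0)  <- goal reached here
One shortest path (7 moves): (row=3, col=3) -> (row=2, col=3) -> (row=2, col=2) -> (row=1, col=2) -> (row=0, col=2) -> (row=0, col=1) -> (row=0, col=0) -> (row=1, col=0)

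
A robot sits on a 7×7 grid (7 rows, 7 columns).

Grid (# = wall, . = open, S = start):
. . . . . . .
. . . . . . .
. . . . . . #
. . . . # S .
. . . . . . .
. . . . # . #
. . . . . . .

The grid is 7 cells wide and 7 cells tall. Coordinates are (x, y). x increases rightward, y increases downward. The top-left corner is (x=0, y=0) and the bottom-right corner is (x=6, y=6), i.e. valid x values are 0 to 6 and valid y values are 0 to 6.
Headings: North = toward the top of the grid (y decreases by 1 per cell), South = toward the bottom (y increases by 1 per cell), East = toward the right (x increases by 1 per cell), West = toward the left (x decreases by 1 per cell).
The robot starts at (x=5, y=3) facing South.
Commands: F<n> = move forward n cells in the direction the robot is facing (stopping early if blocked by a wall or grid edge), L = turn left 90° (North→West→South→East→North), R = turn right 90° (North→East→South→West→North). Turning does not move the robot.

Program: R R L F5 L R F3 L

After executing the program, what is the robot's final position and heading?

Start: (x=5, y=3), facing South
  R: turn right, now facing West
  R: turn right, now facing North
  L: turn left, now facing West
  F5: move forward 0/5 (blocked), now at (x=5, y=3)
  L: turn left, now facing South
  R: turn right, now facing West
  F3: move forward 0/3 (blocked), now at (x=5, y=3)
  L: turn left, now facing South
Final: (x=5, y=3), facing South

Answer: Final position: (x=5, y=3), facing South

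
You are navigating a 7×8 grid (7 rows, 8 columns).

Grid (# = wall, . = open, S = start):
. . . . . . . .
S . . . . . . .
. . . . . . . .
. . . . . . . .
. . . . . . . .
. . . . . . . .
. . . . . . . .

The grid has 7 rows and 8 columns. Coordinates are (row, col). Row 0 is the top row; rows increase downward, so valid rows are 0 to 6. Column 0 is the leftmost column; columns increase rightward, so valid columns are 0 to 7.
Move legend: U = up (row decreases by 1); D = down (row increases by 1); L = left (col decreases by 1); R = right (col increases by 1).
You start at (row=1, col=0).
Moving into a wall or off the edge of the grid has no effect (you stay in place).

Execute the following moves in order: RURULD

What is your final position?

Answer: Final position: (row=1, col=1)

Derivation:
Start: (row=1, col=0)
  R (right): (row=1, col=0) -> (row=1, col=1)
  U (up): (row=1, col=1) -> (row=0, col=1)
  R (right): (row=0, col=1) -> (row=0, col=2)
  U (up): blocked, stay at (row=0, col=2)
  L (left): (row=0, col=2) -> (row=0, col=1)
  D (down): (row=0, col=1) -> (row=1, col=1)
Final: (row=1, col=1)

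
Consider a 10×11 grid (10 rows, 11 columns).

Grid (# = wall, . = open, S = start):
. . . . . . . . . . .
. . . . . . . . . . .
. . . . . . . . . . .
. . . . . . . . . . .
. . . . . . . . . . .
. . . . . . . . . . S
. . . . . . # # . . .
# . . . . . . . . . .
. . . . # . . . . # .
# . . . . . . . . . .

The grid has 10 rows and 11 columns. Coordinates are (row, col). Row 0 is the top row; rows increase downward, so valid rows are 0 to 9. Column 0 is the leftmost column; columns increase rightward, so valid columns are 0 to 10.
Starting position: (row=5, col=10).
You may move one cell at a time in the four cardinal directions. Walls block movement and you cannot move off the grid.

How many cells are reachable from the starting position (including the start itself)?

Answer: Reachable cells: 104

Derivation:
BFS flood-fill from (row=5, col=10):
  Distance 0: (row=5, col=10)
  Distance 1: (row=4, col=10), (row=5, col=9), (row=6, col=10)
  Distance 2: (row=3, col=10), (row=4, col=9), (row=5, col=8), (row=6, col=9), (row=7, col=10)
  Distance 3: (row=2, col=10), (row=3, col=9), (row=4, col=8), (row=5, col=7), (row=6, col=8), (row=7, col=9), (row=8, col=10)
  Distance 4: (row=1, col=10), (row=2, col=9), (row=3, col=8), (row=4, col=7), (row=5, col=6), (row=7, col=8), (row=9, col=10)
  Distance 5: (row=0, col=10), (row=1, col=9), (row=2, col=8), (row=3, col=7), (row=4, col=6), (row=5, col=5), (row=7, col=7), (row=8, col=8), (row=9, col=9)
  Distance 6: (row=0, col=9), (row=1, col=8), (row=2, col=7), (row=3, col=6), (row=4, col=5), (row=5, col=4), (row=6, col=5), (row=7, col=6), (row=8, col=7), (row=9, col=8)
  Distance 7: (row=0, col=8), (row=1, col=7), (row=2, col=6), (row=3, col=5), (row=4, col=4), (row=5, col=3), (row=6, col=4), (row=7, col=5), (row=8, col=6), (row=9, col=7)
  Distance 8: (row=0, col=7), (row=1, col=6), (row=2, col=5), (row=3, col=4), (row=4, col=3), (row=5, col=2), (row=6, col=3), (row=7, col=4), (row=8, col=5), (row=9, col=6)
  Distance 9: (row=0, col=6), (row=1, col=5), (row=2, col=4), (row=3, col=3), (row=4, col=2), (row=5, col=1), (row=6, col=2), (row=7, col=3), (row=9, col=5)
  Distance 10: (row=0, col=5), (row=1, col=4), (row=2, col=3), (row=3, col=2), (row=4, col=1), (row=5, col=0), (row=6, col=1), (row=7, col=2), (row=8, col=3), (row=9, col=4)
  Distance 11: (row=0, col=4), (row=1, col=3), (row=2, col=2), (row=3, col=1), (row=4, col=0), (row=6, col=0), (row=7, col=1), (row=8, col=2), (row=9, col=3)
  Distance 12: (row=0, col=3), (row=1, col=2), (row=2, col=1), (row=3, col=0), (row=8, col=1), (row=9, col=2)
  Distance 13: (row=0, col=2), (row=1, col=1), (row=2, col=0), (row=8, col=0), (row=9, col=1)
  Distance 14: (row=0, col=1), (row=1, col=0)
  Distance 15: (row=0, col=0)
Total reachable: 104 (grid has 104 open cells total)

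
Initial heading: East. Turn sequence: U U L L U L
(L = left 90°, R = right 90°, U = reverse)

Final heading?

Start: East
  U (U-turn (180°)) -> West
  U (U-turn (180°)) -> East
  L (left (90° counter-clockwise)) -> North
  L (left (90° counter-clockwise)) -> West
  U (U-turn (180°)) -> East
  L (left (90° counter-clockwise)) -> North
Final: North

Answer: Final heading: North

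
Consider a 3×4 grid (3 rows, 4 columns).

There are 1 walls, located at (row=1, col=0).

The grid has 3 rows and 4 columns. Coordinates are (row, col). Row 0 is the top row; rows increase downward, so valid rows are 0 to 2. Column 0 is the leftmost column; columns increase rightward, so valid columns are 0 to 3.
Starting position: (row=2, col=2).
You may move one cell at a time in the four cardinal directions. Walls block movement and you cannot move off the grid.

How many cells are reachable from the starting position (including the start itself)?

BFS flood-fill from (row=2, col=2):
  Distance 0: (row=2, col=2)
  Distance 1: (row=1, col=2), (row=2, col=1), (row=2, col=3)
  Distance 2: (row=0, col=2), (row=1, col=1), (row=1, col=3), (row=2, col=0)
  Distance 3: (row=0, col=1), (row=0, col=3)
  Distance 4: (row=0, col=0)
Total reachable: 11 (grid has 11 open cells total)

Answer: Reachable cells: 11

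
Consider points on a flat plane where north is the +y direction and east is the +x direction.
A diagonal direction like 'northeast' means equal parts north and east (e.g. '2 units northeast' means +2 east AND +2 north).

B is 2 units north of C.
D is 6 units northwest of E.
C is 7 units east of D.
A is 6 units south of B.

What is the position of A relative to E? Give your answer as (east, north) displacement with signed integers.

Place E at the origin (east=0, north=0).
  D is 6 units northwest of E: delta (east=-6, north=+6); D at (east=-6, north=6).
  C is 7 units east of D: delta (east=+7, north=+0); C at (east=1, north=6).
  B is 2 units north of C: delta (east=+0, north=+2); B at (east=1, north=8).
  A is 6 units south of B: delta (east=+0, north=-6); A at (east=1, north=2).
Therefore A relative to E: (east=1, north=2).

Answer: A is at (east=1, north=2) relative to E.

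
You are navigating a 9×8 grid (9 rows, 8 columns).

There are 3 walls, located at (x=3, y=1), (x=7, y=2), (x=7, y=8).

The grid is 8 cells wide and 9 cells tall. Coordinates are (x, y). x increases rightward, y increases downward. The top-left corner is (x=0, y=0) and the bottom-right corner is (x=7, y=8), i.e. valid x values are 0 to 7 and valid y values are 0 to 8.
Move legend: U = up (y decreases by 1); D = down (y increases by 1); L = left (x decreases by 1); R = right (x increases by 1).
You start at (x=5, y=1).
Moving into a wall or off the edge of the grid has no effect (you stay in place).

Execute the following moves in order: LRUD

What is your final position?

Start: (x=5, y=1)
  L (left): (x=5, y=1) -> (x=4, y=1)
  R (right): (x=4, y=1) -> (x=5, y=1)
  U (up): (x=5, y=1) -> (x=5, y=0)
  D (down): (x=5, y=0) -> (x=5, y=1)
Final: (x=5, y=1)

Answer: Final position: (x=5, y=1)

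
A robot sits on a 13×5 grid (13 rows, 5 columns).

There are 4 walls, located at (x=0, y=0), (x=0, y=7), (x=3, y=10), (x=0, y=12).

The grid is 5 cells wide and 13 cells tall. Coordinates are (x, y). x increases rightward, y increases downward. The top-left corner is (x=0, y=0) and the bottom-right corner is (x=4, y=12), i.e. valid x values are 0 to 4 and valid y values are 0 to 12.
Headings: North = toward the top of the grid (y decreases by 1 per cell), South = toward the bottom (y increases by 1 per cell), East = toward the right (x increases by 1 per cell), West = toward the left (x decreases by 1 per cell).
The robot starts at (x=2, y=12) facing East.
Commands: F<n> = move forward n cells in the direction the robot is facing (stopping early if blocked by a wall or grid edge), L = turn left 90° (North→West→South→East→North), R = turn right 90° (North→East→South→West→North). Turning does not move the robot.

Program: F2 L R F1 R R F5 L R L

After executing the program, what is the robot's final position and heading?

Start: (x=2, y=12), facing East
  F2: move forward 2, now at (x=4, y=12)
  L: turn left, now facing North
  R: turn right, now facing East
  F1: move forward 0/1 (blocked), now at (x=4, y=12)
  R: turn right, now facing South
  R: turn right, now facing West
  F5: move forward 3/5 (blocked), now at (x=1, y=12)
  L: turn left, now facing South
  R: turn right, now facing West
  L: turn left, now facing South
Final: (x=1, y=12), facing South

Answer: Final position: (x=1, y=12), facing South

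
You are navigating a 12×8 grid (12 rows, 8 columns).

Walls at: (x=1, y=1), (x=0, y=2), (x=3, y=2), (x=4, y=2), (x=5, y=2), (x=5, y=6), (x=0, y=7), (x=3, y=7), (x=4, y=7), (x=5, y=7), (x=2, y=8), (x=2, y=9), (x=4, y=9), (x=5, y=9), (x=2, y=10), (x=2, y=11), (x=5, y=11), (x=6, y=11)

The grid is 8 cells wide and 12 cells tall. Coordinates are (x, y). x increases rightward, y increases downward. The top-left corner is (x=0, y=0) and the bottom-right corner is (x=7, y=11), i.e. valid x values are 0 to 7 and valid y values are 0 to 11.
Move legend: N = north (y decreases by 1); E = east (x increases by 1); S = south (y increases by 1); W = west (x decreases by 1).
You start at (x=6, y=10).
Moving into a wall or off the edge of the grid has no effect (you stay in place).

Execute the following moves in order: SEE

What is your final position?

Start: (x=6, y=10)
  S (south): blocked, stay at (x=6, y=10)
  E (east): (x=6, y=10) -> (x=7, y=10)
  E (east): blocked, stay at (x=7, y=10)
Final: (x=7, y=10)

Answer: Final position: (x=7, y=10)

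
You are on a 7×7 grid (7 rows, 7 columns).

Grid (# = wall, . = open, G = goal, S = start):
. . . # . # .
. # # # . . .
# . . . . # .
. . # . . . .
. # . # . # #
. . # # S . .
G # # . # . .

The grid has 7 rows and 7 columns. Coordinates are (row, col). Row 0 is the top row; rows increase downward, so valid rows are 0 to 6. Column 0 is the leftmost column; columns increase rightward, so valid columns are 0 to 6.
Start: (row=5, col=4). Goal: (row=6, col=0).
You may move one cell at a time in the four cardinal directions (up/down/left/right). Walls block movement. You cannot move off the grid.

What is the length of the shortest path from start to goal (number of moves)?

Answer: Shortest path length: 11

Derivation:
BFS from (row=5, col=4) until reaching (row=6, col=0):
  Distance 0: (row=5, col=4)
  Distance 1: (row=4, col=4), (row=5, col=5)
  Distance 2: (row=3, col=4), (row=5, col=6), (row=6, col=5)
  Distance 3: (row=2, col=4), (row=3, col=3), (row=3, col=5), (row=6, col=6)
  Distance 4: (row=1, col=4), (row=2, col=3), (row=3, col=6)
  Distance 5: (row=0, col=4), (row=1, col=5), (row=2, col=2), (row=2, col=6)
  Distance 6: (row=1, col=6), (row=2, col=1)
  Distance 7: (row=0, col=6), (row=3, col=1)
  Distance 8: (row=3, col=0)
  Distance 9: (row=4, col=0)
  Distance 10: (row=5, col=0)
  Distance 11: (row=5, col=1), (row=6, col=0)  <- goal reached here
One shortest path (11 moves): (row=5, col=4) -> (row=4, col=4) -> (row=3, col=4) -> (row=3, col=3) -> (row=2, col=3) -> (row=2, col=2) -> (row=2, col=1) -> (row=3, col=1) -> (row=3, col=0) -> (row=4, col=0) -> (row=5, col=0) -> (row=6, col=0)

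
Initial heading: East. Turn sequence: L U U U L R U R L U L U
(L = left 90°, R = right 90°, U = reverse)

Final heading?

Start: East
  L (left (90° counter-clockwise)) -> North
  U (U-turn (180°)) -> South
  U (U-turn (180°)) -> North
  U (U-turn (180°)) -> South
  L (left (90° counter-clockwise)) -> East
  R (right (90° clockwise)) -> South
  U (U-turn (180°)) -> North
  R (right (90° clockwise)) -> East
  L (left (90° counter-clockwise)) -> North
  U (U-turn (180°)) -> South
  L (left (90° counter-clockwise)) -> East
  U (U-turn (180°)) -> West
Final: West

Answer: Final heading: West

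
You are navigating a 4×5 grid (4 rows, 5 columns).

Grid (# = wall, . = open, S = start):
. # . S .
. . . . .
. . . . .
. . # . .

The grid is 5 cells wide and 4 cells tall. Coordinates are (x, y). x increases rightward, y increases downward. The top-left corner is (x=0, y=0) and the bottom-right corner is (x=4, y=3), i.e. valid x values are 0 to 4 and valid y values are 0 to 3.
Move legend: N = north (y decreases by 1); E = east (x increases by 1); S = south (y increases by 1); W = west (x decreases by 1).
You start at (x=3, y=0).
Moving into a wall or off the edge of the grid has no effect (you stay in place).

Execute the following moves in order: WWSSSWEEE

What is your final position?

Answer: Final position: (x=4, y=2)

Derivation:
Start: (x=3, y=0)
  W (west): (x=3, y=0) -> (x=2, y=0)
  W (west): blocked, stay at (x=2, y=0)
  S (south): (x=2, y=0) -> (x=2, y=1)
  S (south): (x=2, y=1) -> (x=2, y=2)
  S (south): blocked, stay at (x=2, y=2)
  W (west): (x=2, y=2) -> (x=1, y=2)
  E (east): (x=1, y=2) -> (x=2, y=2)
  E (east): (x=2, y=2) -> (x=3, y=2)
  E (east): (x=3, y=2) -> (x=4, y=2)
Final: (x=4, y=2)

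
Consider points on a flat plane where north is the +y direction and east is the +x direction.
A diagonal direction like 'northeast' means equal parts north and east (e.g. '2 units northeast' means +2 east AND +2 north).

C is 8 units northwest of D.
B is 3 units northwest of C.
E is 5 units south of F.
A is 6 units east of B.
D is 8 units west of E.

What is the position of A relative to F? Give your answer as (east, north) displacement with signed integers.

Place F at the origin (east=0, north=0).
  E is 5 units south of F: delta (east=+0, north=-5); E at (east=0, north=-5).
  D is 8 units west of E: delta (east=-8, north=+0); D at (east=-8, north=-5).
  C is 8 units northwest of D: delta (east=-8, north=+8); C at (east=-16, north=3).
  B is 3 units northwest of C: delta (east=-3, north=+3); B at (east=-19, north=6).
  A is 6 units east of B: delta (east=+6, north=+0); A at (east=-13, north=6).
Therefore A relative to F: (east=-13, north=6).

Answer: A is at (east=-13, north=6) relative to F.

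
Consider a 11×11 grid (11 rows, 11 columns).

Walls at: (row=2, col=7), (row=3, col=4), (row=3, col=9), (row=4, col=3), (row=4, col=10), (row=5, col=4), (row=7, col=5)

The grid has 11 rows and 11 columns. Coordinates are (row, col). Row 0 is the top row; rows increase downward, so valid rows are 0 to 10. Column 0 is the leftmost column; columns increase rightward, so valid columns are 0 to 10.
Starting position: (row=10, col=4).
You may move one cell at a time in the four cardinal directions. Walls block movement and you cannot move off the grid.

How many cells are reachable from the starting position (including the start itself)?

BFS flood-fill from (row=10, col=4):
  Distance 0: (row=10, col=4)
  Distance 1: (row=9, col=4), (row=10, col=3), (row=10, col=5)
  Distance 2: (row=8, col=4), (row=9, col=3), (row=9, col=5), (row=10, col=2), (row=10, col=6)
  Distance 3: (row=7, col=4), (row=8, col=3), (row=8, col=5), (row=9, col=2), (row=9, col=6), (row=10, col=1), (row=10, col=7)
  Distance 4: (row=6, col=4), (row=7, col=3), (row=8, col=2), (row=8, col=6), (row=9, col=1), (row=9, col=7), (row=10, col=0), (row=10, col=8)
  Distance 5: (row=6, col=3), (row=6, col=5), (row=7, col=2), (row=7, col=6), (row=8, col=1), (row=8, col=7), (row=9, col=0), (row=9, col=8), (row=10, col=9)
  Distance 6: (row=5, col=3), (row=5, col=5), (row=6, col=2), (row=6, col=6), (row=7, col=1), (row=7, col=7), (row=8, col=0), (row=8, col=8), (row=9, col=9), (row=10, col=10)
  Distance 7: (row=4, col=5), (row=5, col=2), (row=5, col=6), (row=6, col=1), (row=6, col=7), (row=7, col=0), (row=7, col=8), (row=8, col=9), (row=9, col=10)
  Distance 8: (row=3, col=5), (row=4, col=2), (row=4, col=4), (row=4, col=6), (row=5, col=1), (row=5, col=7), (row=6, col=0), (row=6, col=8), (row=7, col=9), (row=8, col=10)
  Distance 9: (row=2, col=5), (row=3, col=2), (row=3, col=6), (row=4, col=1), (row=4, col=7), (row=5, col=0), (row=5, col=8), (row=6, col=9), (row=7, col=10)
  Distance 10: (row=1, col=5), (row=2, col=2), (row=2, col=4), (row=2, col=6), (row=3, col=1), (row=3, col=3), (row=3, col=7), (row=4, col=0), (row=4, col=8), (row=5, col=9), (row=6, col=10)
  Distance 11: (row=0, col=5), (row=1, col=2), (row=1, col=4), (row=1, col=6), (row=2, col=1), (row=2, col=3), (row=3, col=0), (row=3, col=8), (row=4, col=9), (row=5, col=10)
  Distance 12: (row=0, col=2), (row=0, col=4), (row=0, col=6), (row=1, col=1), (row=1, col=3), (row=1, col=7), (row=2, col=0), (row=2, col=8)
  Distance 13: (row=0, col=1), (row=0, col=3), (row=0, col=7), (row=1, col=0), (row=1, col=8), (row=2, col=9)
  Distance 14: (row=0, col=0), (row=0, col=8), (row=1, col=9), (row=2, col=10)
  Distance 15: (row=0, col=9), (row=1, col=10), (row=3, col=10)
  Distance 16: (row=0, col=10)
Total reachable: 114 (grid has 114 open cells total)

Answer: Reachable cells: 114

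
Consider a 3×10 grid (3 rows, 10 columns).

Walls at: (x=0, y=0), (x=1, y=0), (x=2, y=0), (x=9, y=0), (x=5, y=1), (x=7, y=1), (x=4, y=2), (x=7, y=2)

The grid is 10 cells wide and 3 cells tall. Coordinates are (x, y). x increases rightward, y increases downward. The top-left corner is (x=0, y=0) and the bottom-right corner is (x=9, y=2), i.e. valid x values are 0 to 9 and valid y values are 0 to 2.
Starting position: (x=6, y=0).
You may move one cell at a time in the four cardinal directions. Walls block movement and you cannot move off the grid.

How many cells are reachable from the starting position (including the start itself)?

BFS flood-fill from (x=6, y=0):
  Distance 0: (x=6, y=0)
  Distance 1: (x=5, y=0), (x=7, y=0), (x=6, y=1)
  Distance 2: (x=4, y=0), (x=8, y=0), (x=6, y=2)
  Distance 3: (x=3, y=0), (x=4, y=1), (x=8, y=1), (x=5, y=2)
  Distance 4: (x=3, y=1), (x=9, y=1), (x=8, y=2)
  Distance 5: (x=2, y=1), (x=3, y=2), (x=9, y=2)
  Distance 6: (x=1, y=1), (x=2, y=2)
  Distance 7: (x=0, y=1), (x=1, y=2)
  Distance 8: (x=0, y=2)
Total reachable: 22 (grid has 22 open cells total)

Answer: Reachable cells: 22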